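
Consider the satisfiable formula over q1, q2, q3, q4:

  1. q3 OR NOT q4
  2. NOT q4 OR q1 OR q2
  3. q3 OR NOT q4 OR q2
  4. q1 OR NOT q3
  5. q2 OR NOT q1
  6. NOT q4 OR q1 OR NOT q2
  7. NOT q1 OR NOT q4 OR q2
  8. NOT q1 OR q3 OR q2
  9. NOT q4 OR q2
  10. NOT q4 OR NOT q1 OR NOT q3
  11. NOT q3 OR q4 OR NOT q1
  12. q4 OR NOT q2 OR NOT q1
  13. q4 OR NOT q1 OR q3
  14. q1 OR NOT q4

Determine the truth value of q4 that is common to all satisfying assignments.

Suppose q4 = true.
From the singleton clause (q3), q3 = true.
From the singleton clause (q1), q1 = true.
Now (NOT q1) is unsatisfied and unit — conflict.
So every satisfying assignment has q4 = False.

False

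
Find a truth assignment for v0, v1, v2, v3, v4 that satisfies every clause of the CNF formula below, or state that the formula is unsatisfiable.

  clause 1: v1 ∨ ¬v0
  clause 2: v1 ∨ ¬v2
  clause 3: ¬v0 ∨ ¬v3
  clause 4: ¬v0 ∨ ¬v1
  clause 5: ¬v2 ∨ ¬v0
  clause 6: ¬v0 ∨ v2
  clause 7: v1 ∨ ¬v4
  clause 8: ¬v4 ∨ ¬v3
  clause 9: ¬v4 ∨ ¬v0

Case v1 = True:
Unit clause (¬v0) forces v0 = False.
Case v4 = True:
Unit clause (¬v3) forces v3 = False.
Every clause is now satisfied; v2 is unconstrained.

v0: False; v1: True; v2: True; v3: False; v4: True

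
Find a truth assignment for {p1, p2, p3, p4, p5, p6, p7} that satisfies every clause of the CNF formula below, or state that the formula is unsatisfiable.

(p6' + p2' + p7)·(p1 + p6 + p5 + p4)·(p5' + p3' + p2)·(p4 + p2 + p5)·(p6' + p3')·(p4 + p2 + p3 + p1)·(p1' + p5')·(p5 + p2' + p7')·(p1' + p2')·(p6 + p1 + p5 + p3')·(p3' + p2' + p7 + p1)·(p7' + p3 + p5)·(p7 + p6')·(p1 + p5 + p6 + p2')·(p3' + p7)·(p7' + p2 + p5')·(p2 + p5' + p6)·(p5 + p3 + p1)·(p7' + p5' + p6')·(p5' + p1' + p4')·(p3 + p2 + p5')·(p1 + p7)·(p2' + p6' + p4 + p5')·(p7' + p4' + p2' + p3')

Try p6 = 0.
Try p1 = 1.
The clause (p5') is unit, so p5 = 0.
The clause (p2') is unit, so p2 = 0.
The clause (p4) is unit, so p4 = 1.
Try p7 = 1.
The clause (p3) is unit, so p3 = 1.
This assignment satisfies each clause.

p1 ↦ 1, p2 ↦ 0, p3 ↦ 1, p4 ↦ 1, p5 ↦ 0, p6 ↦ 0, p7 ↦ 1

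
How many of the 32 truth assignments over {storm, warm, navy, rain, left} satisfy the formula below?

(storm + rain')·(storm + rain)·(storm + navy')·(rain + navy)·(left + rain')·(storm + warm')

There are 2^5 = 32 truth assignments over (storm, warm, navy, rain, left).
Split on left. With left = 1, the clauses containing left are satisfied and left' drops from the rest; 6 of the 2^4 = 16 assignments to the other variables satisfy what remains.
With left = 0, by the same count on the reduced clause set, 2 assignments work.
(One model: storm=T, warm=F, navy=F, rain=T, left=T.)
Total: 6 + 2 = 8.

8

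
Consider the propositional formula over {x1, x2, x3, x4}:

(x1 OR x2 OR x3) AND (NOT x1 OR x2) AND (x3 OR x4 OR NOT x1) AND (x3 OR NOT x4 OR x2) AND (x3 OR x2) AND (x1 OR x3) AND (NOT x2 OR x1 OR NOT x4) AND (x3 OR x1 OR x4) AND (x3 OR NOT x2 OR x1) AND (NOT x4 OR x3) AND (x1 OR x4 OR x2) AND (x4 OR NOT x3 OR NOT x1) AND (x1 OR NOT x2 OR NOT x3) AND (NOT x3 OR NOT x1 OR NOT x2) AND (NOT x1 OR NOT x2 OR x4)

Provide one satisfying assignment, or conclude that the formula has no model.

Suppose x1 = false.
(x3) alone gives x3 = true.
(NOT x2) alone gives x2 = false.
(x4) alone gives x4 = true.
All clauses are satisfied.

x1=false,  x2=false,  x3=true,  x4=true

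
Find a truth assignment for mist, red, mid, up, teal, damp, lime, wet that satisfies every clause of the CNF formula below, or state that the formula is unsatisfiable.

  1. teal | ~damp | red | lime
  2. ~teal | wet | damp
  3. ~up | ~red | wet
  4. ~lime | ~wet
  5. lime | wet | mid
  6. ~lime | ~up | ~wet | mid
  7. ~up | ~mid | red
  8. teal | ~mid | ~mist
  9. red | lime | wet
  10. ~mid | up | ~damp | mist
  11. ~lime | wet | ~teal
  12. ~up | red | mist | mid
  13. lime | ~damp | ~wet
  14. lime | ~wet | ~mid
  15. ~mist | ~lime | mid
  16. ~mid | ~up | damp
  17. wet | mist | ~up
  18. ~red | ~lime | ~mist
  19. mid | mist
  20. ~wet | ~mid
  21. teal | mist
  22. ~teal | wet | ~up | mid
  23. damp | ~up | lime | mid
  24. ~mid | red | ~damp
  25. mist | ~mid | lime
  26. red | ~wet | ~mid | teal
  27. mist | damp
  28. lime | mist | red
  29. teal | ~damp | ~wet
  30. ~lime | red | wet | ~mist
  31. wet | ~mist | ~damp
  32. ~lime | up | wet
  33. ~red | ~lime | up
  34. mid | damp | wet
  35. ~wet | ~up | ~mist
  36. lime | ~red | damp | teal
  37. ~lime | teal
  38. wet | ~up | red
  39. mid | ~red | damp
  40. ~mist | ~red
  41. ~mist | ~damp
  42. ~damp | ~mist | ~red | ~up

mist: 1, red: 0, mid: 0, up: 0, teal: 0, damp: 0, lime: 0, wet: 1

Try lime = 0.
Try wet = 1.
Unit clause (~damp) forces damp = 0.
Unit clause (~mid) forces mid = 0.
Unit clause (mist) forces mist = 1.
Unit clause (~up) forces up = 0.
Unit clause (~red) forces red = 0.
All clauses hold; teal can take either value.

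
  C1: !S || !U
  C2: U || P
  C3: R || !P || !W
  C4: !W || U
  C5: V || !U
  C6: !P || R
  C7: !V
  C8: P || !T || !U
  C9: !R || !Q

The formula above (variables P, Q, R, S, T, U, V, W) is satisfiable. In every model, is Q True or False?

False

Suppose Q = true.
Unit clause (!V) forces V = false.
Unit clause (!U) forces U = false.
Unit clause (P) forces P = true.
Unit clause (!W) forces W = false.
Unit clause (R) forces R = true.
But (!R) is also a unit clause — contradiction.
So every satisfying assignment has Q = False.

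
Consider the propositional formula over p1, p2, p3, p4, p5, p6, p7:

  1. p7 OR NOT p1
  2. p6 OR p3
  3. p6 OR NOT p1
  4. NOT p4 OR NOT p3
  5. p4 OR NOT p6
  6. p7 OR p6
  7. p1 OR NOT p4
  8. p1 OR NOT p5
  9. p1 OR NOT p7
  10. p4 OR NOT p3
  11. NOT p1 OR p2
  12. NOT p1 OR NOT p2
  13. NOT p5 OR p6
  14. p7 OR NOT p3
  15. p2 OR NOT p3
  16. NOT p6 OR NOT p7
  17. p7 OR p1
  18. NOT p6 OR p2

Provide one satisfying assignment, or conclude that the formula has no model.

UNSATISFIABLE

Case p7 = true:
Unit clause (p1) forces p1 = true.
Unit clause (p6) forces p6 = true.
But (NOT p6) is also a unit clause — contradiction.
So p7 must be the other value — set p7 = false.
Unit clause (NOT p1) forces p1 = false.
But (p1) is also a unit clause — contradiction.
Both values of p7 lead to a conflict.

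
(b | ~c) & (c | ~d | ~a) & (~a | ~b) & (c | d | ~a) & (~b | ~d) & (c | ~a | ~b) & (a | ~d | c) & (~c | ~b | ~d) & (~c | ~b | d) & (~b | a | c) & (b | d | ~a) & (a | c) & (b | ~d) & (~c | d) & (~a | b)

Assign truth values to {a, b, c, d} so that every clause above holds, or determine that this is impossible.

Suppose b = 1.
Unit clause (~a) forces a = 0.
Unit clause (~d) forces d = 0.
Unit clause (~c) forces c = 0.
That conflicts with the unit clause (c).
Backtrack on b: now try b = 0.
Unit clause (~c) forces c = 0.
Unit clause (a) forces a = 1.
That conflicts with the unit clause (~a).
Neither b = 1 nor b = 0 works.

UNSATISFIABLE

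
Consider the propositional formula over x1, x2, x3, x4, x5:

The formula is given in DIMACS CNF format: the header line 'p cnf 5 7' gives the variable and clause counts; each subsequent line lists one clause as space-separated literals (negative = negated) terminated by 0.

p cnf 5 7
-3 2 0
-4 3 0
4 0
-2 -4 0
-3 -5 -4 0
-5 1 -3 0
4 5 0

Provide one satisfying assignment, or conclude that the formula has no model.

UNSATISFIABLE

The clause (x4) is unit, so x4 = True.
The clause (x3) is unit, so x3 = True.
The clause (x2) is unit, so x2 = True.
That conflicts with the unit clause (¬x2).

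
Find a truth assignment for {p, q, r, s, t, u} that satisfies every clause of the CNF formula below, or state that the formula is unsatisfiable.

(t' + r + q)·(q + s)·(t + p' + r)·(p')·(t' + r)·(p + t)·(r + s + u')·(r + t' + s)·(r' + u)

p: 0, q: 1, r: 1, s: 1, t: 1, u: 1

Unit clause (p') forces p = 0.
Unit clause (t) forces t = 1.
Unit clause (r) forces r = 1.
Unit clause (u) forces u = 1.
Branch on q: set q = 1.
All clauses hold; s can take either value.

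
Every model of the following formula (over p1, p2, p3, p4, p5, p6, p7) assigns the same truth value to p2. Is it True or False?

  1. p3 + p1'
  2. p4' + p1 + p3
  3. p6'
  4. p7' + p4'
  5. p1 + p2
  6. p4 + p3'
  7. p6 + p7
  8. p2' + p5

Suppose p2 = 0.
(p6') alone gives p6 = 0.
(p1) alone gives p1 = 1.
(p3) alone gives p3 = 1.
(p4) alone gives p4 = 1.
(p7') alone gives p7 = 0.
That conflicts with the unit clause (p7).
So every satisfying assignment has p2 = True.

True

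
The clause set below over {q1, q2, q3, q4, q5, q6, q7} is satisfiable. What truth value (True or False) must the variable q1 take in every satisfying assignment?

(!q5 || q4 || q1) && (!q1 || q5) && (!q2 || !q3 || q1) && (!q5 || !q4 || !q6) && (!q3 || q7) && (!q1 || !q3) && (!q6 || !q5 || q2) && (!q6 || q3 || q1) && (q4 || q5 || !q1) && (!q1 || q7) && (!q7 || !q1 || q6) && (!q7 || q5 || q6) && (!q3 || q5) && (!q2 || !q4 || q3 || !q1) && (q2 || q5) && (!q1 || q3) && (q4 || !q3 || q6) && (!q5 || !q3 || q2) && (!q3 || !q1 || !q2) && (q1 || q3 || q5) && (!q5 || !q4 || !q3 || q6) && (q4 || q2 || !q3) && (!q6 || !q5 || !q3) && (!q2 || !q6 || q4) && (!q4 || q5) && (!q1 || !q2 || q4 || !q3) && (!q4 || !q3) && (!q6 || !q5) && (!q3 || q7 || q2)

False

Suppose q1 = true.
From the singleton clause (q5), q5 = true.
From the singleton clause (!q3), q3 = false.
Now (q3) is unsatisfied and unit — conflict.
So every satisfying assignment has q1 = False.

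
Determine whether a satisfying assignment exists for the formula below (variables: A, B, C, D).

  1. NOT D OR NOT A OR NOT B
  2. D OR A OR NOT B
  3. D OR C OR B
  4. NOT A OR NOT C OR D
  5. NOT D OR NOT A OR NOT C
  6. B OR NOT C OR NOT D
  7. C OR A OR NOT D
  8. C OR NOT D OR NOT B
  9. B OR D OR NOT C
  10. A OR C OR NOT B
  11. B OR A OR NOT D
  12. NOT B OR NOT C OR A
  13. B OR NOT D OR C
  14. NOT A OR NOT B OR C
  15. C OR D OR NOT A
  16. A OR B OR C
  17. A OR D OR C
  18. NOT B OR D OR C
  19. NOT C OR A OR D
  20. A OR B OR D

No, unsatisfiable

Case D = false:
Case A = true:
Unit clause (NOT C) forces C = false.
Now (C) is unsatisfied and unit — conflict.
Undo A and try A = false.
Unit clause (NOT B) forces B = false.
Now (B) is unsatisfied and unit — conflict.
Neither A = true nor A = false works.
Undo D and try D = true.
Case A = false:
Unit clause (C) forces C = true.
Unit clause (B) forces B = true.
Now (NOT B) is unsatisfied and unit — conflict.
Undo A and try A = true.
Unit clause (NOT B) forces B = false.
Unit clause (NOT C) forces C = false.
Now (C) is unsatisfied and unit — conflict.
Neither A = true nor A = false works.
Neither D = true nor D = false works.
No assignment satisfies every clause.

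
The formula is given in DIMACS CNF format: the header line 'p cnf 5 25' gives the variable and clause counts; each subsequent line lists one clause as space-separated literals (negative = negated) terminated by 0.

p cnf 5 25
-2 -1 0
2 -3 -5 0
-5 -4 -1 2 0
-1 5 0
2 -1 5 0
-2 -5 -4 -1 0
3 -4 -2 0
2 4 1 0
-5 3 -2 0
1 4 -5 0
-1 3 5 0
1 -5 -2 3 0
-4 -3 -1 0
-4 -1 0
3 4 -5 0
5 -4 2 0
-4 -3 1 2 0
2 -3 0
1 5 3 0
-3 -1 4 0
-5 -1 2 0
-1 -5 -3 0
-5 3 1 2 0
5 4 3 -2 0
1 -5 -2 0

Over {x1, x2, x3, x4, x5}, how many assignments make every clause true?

There are 2^5 = 32 truth assignments over (x1, x2, x3, x4, x5).
Split on x3. With x3 = True, the clauses containing x3 are satisfied and ¬x3 drops from the rest; 2 of the 2^4 = 16 assignments to the other variables satisfy what remains.
With x3 = False, by the same count on the reduced clause set, 0 assignments work.
(One model: x1=F, x2=T, x3=T, x4=F, x5=F.)
Total: 2 + 0 = 2.

2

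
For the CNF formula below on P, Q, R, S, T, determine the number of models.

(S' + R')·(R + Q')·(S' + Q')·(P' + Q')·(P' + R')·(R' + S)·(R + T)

There are 2^5 = 32 truth assignments over (P, Q, R, S, T).
Split on T. With T = 1, the clauses containing T are satisfied and T' drops from the rest; 4 of the 2^4 = 16 assignments to the other variables satisfy what remains.
With T = 0, by the same count on the reduced clause set, 0 assignments work.
(One model: P=F, Q=F, R=F, S=F, T=T.)
Total: 4 + 0 = 4.

4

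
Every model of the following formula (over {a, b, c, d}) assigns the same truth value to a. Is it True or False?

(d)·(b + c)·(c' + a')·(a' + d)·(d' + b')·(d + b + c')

Suppose a = 1.
From the singleton clause (d), d = 1.
From the singleton clause (c'), c = 0.
From the singleton clause (b), b = 1.
That conflicts with the unit clause (b').
So every satisfying assignment has a = False.

False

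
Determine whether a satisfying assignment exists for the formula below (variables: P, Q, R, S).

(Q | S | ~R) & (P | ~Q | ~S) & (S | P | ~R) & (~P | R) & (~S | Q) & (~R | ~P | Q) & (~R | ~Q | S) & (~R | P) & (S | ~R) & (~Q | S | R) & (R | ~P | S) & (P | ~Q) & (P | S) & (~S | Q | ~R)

Yes

Case P = 1:
Unit clause (R) forces R = 1.
Unit clause (Q) forces Q = 1.
Unit clause (S) forces S = 1.
All clauses are satisfied.
A satisfying assignment: P ↦ 1; Q ↦ 1; R ↦ 1; S ↦ 1.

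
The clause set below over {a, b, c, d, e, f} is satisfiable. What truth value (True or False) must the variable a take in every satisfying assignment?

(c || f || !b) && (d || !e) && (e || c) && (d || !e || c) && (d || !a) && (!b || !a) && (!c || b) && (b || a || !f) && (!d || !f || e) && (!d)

Suppose a = true.
Unit clause (d) forces d = true.
That conflicts with the unit clause (!d).
So every satisfying assignment has a = False.

False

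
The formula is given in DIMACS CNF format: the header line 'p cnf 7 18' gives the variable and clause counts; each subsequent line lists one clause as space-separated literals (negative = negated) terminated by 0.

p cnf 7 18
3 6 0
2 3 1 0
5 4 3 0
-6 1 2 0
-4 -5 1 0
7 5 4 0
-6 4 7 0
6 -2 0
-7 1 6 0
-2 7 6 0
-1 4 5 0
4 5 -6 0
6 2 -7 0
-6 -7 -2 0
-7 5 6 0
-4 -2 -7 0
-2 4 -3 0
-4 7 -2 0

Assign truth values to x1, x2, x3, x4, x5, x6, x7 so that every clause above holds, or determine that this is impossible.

x1 ↦ True, x2 ↦ False, x3 ↦ False, x4 ↦ False, x5 ↦ True, x6 ↦ True, x7 ↦ True

Suppose x3 = False.
(x6) alone gives x6 = True.
Suppose x2 = False.
(x1) alone gives x1 = True.
Suppose x5 = True.
Suppose x4 = False.
(x7) alone gives x7 = True.
This assignment satisfies each clause.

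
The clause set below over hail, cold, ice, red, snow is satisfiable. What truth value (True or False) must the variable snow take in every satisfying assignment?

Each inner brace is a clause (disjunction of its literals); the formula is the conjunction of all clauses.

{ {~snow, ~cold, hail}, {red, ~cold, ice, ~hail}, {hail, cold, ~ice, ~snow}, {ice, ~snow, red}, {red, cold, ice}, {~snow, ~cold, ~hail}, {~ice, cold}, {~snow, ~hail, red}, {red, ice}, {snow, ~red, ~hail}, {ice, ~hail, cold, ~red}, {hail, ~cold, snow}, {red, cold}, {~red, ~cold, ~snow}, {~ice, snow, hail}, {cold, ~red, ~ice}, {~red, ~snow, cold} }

Suppose snow = 1.
Suppose cold = 0.
(~ice) alone gives ice = 0.
(red) alone gives red = 1.
But (~red) is also a unit clause — contradiction.
Backtrack on cold: now try cold = 1.
(hail) alone gives hail = 1.
But (~hail) is also a unit clause — contradiction.
Both values of cold lead to a conflict.
So every satisfying assignment has snow = False.

False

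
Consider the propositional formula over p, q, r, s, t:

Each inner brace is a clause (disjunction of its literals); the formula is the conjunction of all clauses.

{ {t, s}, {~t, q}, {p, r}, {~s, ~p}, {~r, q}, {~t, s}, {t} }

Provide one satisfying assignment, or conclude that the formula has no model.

p=0,  q=1,  r=1,  s=1,  t=1

The clause (t) is unit, so t = 1.
The clause (q) is unit, so q = 1.
The clause (s) is unit, so s = 1.
The clause (~p) is unit, so p = 0.
The clause (r) is unit, so r = 1.
This assignment satisfies each clause.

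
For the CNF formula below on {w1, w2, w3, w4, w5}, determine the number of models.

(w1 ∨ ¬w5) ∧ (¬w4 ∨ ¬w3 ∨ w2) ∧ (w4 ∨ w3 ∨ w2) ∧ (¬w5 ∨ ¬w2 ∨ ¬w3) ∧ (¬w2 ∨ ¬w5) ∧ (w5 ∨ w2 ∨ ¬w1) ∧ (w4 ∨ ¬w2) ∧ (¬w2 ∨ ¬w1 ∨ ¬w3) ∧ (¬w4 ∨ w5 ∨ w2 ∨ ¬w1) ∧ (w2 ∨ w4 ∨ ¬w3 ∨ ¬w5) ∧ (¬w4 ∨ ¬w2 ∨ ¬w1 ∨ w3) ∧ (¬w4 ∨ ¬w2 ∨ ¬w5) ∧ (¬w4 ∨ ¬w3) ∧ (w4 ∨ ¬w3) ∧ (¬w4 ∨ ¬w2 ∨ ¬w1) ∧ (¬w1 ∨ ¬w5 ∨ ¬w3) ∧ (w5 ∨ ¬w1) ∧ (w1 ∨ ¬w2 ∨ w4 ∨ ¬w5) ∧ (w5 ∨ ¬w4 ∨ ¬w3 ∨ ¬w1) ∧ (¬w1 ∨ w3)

There are 2^5 = 32 truth assignments over (w1, w2, w3, w4, w5).
Split on w1. With w1 = True, the clauses containing w1 are satisfied and ¬w1 drops from the rest; 0 of the 2^4 = 16 assignments to the other variables satisfy what remains.
With w1 = False, by the same count on the reduced clause set, 2 assignments work.
Total: 0 + 2 = 2.

2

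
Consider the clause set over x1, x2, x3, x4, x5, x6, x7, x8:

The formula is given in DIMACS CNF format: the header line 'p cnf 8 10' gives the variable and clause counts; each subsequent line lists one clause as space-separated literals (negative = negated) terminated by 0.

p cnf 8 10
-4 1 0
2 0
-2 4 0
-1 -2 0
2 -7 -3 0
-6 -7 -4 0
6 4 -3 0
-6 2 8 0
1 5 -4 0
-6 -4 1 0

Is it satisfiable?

No

Unit clause (x2) forces x2 = True.
Unit clause (x4) forces x4 = True.
Unit clause (x1) forces x1 = True.
That conflicts with the unit clause (¬x1).
No assignment satisfies every clause.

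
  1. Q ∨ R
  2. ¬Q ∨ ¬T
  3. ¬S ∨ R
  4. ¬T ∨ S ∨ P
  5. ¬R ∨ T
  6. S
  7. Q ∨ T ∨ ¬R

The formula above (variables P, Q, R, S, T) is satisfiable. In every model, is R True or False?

Suppose R = False.
(Q) alone gives Q = True.
(¬T) alone gives T = False.
(¬S) alone gives S = False.
But (S) is also a unit clause — contradiction.
So every satisfying assignment has R = True.

True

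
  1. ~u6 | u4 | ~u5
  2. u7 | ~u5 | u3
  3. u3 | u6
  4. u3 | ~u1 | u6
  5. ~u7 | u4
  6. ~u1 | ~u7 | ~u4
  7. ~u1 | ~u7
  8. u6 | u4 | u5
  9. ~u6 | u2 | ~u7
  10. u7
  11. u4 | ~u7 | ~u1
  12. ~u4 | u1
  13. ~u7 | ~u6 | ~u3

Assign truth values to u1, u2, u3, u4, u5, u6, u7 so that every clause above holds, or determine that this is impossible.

UNSATISFIABLE

Unit clause (u7) forces u7 = 1.
Unit clause (u4) forces u4 = 1.
Unit clause (~u1) forces u1 = 0.
Now (u1) is unsatisfied and unit — conflict.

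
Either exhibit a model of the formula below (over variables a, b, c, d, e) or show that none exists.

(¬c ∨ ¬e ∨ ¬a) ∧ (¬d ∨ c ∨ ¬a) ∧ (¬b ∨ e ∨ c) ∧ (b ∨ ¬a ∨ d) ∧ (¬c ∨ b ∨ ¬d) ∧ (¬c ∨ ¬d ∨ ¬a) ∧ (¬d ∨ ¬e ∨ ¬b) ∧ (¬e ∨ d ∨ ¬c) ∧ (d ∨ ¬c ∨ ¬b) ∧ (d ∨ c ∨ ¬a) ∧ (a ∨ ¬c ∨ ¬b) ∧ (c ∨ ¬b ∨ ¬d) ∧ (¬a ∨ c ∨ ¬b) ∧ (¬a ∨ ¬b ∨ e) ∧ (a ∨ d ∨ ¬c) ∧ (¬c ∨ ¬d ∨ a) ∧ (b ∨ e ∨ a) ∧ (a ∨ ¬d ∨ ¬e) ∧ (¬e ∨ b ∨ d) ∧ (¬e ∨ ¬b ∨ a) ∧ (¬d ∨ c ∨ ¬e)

Suppose c = False.
Suppose d = False.
(¬a) alone gives a = False.
Suppose b = False.
(e) alone gives e = True.
That conflicts with the unit clause (¬e).
Backtrack on b: now try b = True.
(e) alone gives e = True.
That conflicts with the unit clause (¬e).
Either choice for b ends in contradiction.
Backtrack on d: now try d = True.
(¬a) alone gives a = False.
(¬b) alone gives b = False.
(e) alone gives e = True.
That conflicts with the unit clause (¬e).
Either choice for d ends in contradiction.
Backtrack on c: now try c = True.
Suppose e = False.
Suppose b = True.
(d) alone gives d = True.
(¬a) alone gives a = False.
That conflicts with the unit clause (a).
Backtrack on b: now try b = False.
(¬d) alone gives d = False.
(¬a) alone gives a = False.
That conflicts with the unit clause (a).
Either choice for b ends in contradiction.
Backtrack on e: now try e = True.
(¬a) alone gives a = False.
(d) alone gives d = True.
That conflicts with the unit clause (¬d).
Either choice for e ends in contradiction.
Either choice for c ends in contradiction.

UNSATISFIABLE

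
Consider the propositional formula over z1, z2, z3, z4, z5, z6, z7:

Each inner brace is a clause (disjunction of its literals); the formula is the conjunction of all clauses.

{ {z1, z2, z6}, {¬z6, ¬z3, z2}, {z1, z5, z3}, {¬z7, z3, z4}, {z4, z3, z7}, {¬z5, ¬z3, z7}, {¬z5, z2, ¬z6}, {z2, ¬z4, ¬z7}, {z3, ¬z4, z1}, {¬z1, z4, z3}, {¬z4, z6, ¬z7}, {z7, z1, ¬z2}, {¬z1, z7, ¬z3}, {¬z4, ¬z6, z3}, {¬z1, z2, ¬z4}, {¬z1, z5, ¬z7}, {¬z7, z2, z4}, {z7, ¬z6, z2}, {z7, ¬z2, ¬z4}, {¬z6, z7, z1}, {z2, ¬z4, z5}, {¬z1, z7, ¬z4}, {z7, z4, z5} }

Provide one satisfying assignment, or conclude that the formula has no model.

Branch on z1: set z1 = False.
Branch on z2: set z2 = True.
(z7) alone gives z7 = True.
Branch on z5: set z5 = True.
Branch on z3: set z3 = True.
Branch on z4: set z4 = False.
Every clause is now satisfied; z6 is unconstrained.

z1=False; z2=True; z3=True; z4=False; z5=True; z6=False; z7=True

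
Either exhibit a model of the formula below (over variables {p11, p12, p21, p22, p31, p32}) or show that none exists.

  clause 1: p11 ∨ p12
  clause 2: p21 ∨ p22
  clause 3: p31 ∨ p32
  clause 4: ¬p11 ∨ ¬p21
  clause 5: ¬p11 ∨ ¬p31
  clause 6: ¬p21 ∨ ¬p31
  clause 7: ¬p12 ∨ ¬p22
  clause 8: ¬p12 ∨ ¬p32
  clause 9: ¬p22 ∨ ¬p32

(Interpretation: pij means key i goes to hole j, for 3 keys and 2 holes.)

UNSATISFIABLE

Branch on p11: set p11 = True.
(¬p21) alone gives p21 = False.
(p22) alone gives p22 = True.
(¬p31) alone gives p31 = False.
(p32) alone gives p32 = True.
But (¬p32) is also a unit clause — contradiction.
Backtrack on p11: now try p11 = False.
(p12) alone gives p12 = True.
(¬p22) alone gives p22 = False.
(p21) alone gives p21 = True.
(¬p31) alone gives p31 = False.
(p32) alone gives p32 = True.
But (¬p32) is also a unit clause — contradiction.
Neither p11 = True nor p11 = False works.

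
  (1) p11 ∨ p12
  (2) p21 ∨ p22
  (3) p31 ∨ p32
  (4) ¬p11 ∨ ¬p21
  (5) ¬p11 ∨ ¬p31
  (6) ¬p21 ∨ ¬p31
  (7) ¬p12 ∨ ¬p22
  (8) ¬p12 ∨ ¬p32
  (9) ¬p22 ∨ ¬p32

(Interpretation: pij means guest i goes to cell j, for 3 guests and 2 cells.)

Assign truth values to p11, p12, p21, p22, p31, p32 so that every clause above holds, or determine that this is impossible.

Branch on p11: set p11 = True.
(¬p21) alone gives p21 = False.
(p22) alone gives p22 = True.
(¬p31) alone gives p31 = False.
(p32) alone gives p32 = True.
Now (¬p32) is unsatisfied and unit — conflict.
Undo p11 and try p11 = False.
(p12) alone gives p12 = True.
(¬p22) alone gives p22 = False.
(p21) alone gives p21 = True.
(¬p31) alone gives p31 = False.
(p32) alone gives p32 = True.
Now (¬p32) is unsatisfied and unit — conflict.
Both values of p11 lead to a conflict.

UNSATISFIABLE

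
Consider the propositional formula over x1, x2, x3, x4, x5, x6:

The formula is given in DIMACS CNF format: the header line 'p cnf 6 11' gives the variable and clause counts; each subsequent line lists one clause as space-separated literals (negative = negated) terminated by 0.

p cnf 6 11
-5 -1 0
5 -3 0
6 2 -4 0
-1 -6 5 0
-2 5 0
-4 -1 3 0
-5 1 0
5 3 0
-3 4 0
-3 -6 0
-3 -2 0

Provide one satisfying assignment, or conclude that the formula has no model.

UNSATISFIABLE

Suppose x5 = False.
The clause (¬x3) is unit, so x3 = False.
That conflicts with the unit clause (x3).
Backtrack on x5: now try x5 = True.
The clause (¬x1) is unit, so x1 = False.
That conflicts with the unit clause (x1).
Both values of x5 lead to a conflict.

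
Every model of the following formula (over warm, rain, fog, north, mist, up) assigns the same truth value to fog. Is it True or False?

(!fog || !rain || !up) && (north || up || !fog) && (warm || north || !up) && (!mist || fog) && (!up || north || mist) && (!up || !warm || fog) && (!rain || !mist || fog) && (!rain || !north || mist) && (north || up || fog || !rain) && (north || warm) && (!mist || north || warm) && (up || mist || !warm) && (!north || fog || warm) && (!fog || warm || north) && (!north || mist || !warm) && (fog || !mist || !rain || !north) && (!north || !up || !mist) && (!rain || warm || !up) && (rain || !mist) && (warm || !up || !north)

Suppose fog = false.
Unit clause (!mist) forces mist = false.
Case up = false:
Unit clause (!warm) forces warm = false.
Unit clause (north) forces north = true.
That conflicts with the unit clause (!north).
Backtrack on up: now try up = true.
Unit clause (north) forces north = true.
Unit clause (!warm) forces warm = false.
That conflicts with the unit clause (warm).
Neither up = true nor up = false works.
So every satisfying assignment has fog = True.

True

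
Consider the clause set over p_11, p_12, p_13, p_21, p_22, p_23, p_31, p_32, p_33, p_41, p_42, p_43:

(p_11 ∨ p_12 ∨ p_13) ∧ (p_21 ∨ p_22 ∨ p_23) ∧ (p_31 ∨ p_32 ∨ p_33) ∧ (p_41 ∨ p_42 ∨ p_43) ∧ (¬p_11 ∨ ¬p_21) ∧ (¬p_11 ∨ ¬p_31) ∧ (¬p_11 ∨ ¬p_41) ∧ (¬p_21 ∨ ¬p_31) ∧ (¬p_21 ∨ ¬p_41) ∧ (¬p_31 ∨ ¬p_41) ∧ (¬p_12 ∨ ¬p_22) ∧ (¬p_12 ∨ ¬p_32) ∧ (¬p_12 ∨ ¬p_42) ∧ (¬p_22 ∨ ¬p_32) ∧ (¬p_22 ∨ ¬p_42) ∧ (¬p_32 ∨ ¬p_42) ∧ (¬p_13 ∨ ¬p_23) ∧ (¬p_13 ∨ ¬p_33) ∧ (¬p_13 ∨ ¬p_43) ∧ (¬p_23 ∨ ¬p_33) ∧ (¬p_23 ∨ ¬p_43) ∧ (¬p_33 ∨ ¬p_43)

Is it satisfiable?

Case p_11 = False:
Case p_12 = True:
The clause (¬p_22) is unit, so p_22 = False.
The clause (¬p_32) is unit, so p_32 = False.
The clause (¬p_42) is unit, so p_42 = False.
Case p_21 = True:
The clause (¬p_31) is unit, so p_31 = False.
The clause (p_33) is unit, so p_33 = True.
The clause (¬p_41) is unit, so p_41 = False.
The clause (p_43) is unit, so p_43 = True.
But (¬p_43) is also a unit clause — contradiction.
So p_21 must be the other value — set p_21 = False.
The clause (p_23) is unit, so p_23 = True.
The clause (¬p_13) is unit, so p_13 = False.
The clause (¬p_33) is unit, so p_33 = False.
The clause (p_31) is unit, so p_31 = True.
The clause (¬p_41) is unit, so p_41 = False.
The clause (p_43) is unit, so p_43 = True.
But (¬p_43) is also a unit clause — contradiction.
Both values of p_21 lead to a conflict.
So p_12 must be the other value — set p_12 = False.
The clause (p_13) is unit, so p_13 = True.
The clause (¬p_23) is unit, so p_23 = False.
The clause (¬p_33) is unit, so p_33 = False.
The clause (¬p_43) is unit, so p_43 = False.
Case p_21 = True:
The clause (¬p_31) is unit, so p_31 = False.
The clause (p_32) is unit, so p_32 = True.
The clause (¬p_41) is unit, so p_41 = False.
The clause (p_42) is unit, so p_42 = True.
But (¬p_42) is also a unit clause — contradiction.
So p_21 must be the other value — set p_21 = False.
The clause (p_22) is unit, so p_22 = True.
The clause (¬p_32) is unit, so p_32 = False.
The clause (p_31) is unit, so p_31 = True.
The clause (¬p_41) is unit, so p_41 = False.
The clause (p_42) is unit, so p_42 = True.
But (¬p_42) is also a unit clause — contradiction.
Both values of p_21 lead to a conflict.
Both values of p_12 lead to a conflict.
So p_11 must be the other value — set p_11 = True.
The clause (¬p_21) is unit, so p_21 = False.
The clause (¬p_31) is unit, so p_31 = False.
The clause (¬p_41) is unit, so p_41 = False.
Case p_22 = True:
The clause (¬p_12) is unit, so p_12 = False.
The clause (¬p_32) is unit, so p_32 = False.
The clause (p_33) is unit, so p_33 = True.
The clause (¬p_42) is unit, so p_42 = False.
The clause (p_43) is unit, so p_43 = True.
But (¬p_43) is also a unit clause — contradiction.
So p_22 must be the other value — set p_22 = False.
The clause (p_23) is unit, so p_23 = True.
The clause (¬p_13) is unit, so p_13 = False.
The clause (¬p_33) is unit, so p_33 = False.
The clause (p_32) is unit, so p_32 = True.
The clause (¬p_12) is unit, so p_12 = False.
The clause (¬p_42) is unit, so p_42 = False.
The clause (p_43) is unit, so p_43 = True.
But (¬p_43) is also a unit clause — contradiction.
Both values of p_22 lead to a conflict.
Both values of p_11 lead to a conflict.
No assignment satisfies every clause.

No, unsatisfiable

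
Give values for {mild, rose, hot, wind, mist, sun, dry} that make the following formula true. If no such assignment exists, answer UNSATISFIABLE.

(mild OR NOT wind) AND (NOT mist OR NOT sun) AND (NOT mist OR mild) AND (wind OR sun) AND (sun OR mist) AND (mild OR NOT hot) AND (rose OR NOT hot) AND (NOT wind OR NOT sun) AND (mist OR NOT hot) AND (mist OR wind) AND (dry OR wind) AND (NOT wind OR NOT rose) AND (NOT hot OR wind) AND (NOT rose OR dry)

Suppose mild = true.
Suppose mist = true.
The clause (NOT sun) is unit, so sun = false.
The clause (wind) is unit, so wind = true.
The clause (NOT rose) is unit, so rose = false.
The clause (NOT hot) is unit, so hot = false.
All clauses hold; dry can take either value.

mild: true,  rose: false,  hot: false,  wind: true,  mist: true,  sun: false,  dry: false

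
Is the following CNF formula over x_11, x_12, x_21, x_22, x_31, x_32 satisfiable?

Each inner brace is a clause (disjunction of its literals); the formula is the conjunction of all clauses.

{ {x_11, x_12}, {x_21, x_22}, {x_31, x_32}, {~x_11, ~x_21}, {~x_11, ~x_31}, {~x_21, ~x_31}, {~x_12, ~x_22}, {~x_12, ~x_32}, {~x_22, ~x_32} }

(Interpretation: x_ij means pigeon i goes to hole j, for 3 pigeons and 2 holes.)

Unsatisfiable

Branch on x_11: set x_11 = 1.
(~x_21) alone gives x_21 = 0.
(x_22) alone gives x_22 = 1.
(~x_31) alone gives x_31 = 0.
(x_32) alone gives x_32 = 1.
Now (~x_32) is unsatisfied and unit — conflict.
Backtrack on x_11: now try x_11 = 0.
(x_12) alone gives x_12 = 1.
(~x_22) alone gives x_22 = 0.
(x_21) alone gives x_21 = 1.
(~x_31) alone gives x_31 = 0.
(x_32) alone gives x_32 = 1.
Now (~x_32) is unsatisfied and unit — conflict.
Either choice for x_11 ends in contradiction.
No assignment satisfies every clause.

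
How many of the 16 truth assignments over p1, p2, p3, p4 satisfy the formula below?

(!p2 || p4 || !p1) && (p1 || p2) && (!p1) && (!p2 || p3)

2

There are 2^4 = 16 truth assignments over (p1, p2, p3, p4).
Split on p3. With p3 = true, the clauses containing p3 are satisfied and !p3 drops from the rest; 2 of the 2^3 = 8 assignments to the other variables satisfy what remains.
With p3 = false, by the same count on the reduced clause set, 0 assignments work.
(One model: p1=F, p2=T, p3=T, p4=F.)
Total: 2 + 0 = 2.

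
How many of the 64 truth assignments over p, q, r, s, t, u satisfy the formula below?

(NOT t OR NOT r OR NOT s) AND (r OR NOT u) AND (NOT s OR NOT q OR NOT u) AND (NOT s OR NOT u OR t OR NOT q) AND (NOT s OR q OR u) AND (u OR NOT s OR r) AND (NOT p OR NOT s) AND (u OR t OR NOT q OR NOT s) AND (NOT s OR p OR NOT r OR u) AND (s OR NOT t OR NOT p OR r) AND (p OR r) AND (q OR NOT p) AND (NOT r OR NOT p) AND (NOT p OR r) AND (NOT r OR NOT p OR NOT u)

There are 2^6 = 64 truth assignments over (p, q, r, s, t, u).
Split on q. With q = true, the clauses containing q are satisfied and NOT q drops from the rest; 4 of the 2^5 = 32 assignments to the other variables satisfy what remains.
With q = false, by the same count on the reduced clause set, 5 assignments work.
(One model: p=F, q=F, r=T, s=F, t=F, u=F.)
Total: 4 + 5 = 9.

9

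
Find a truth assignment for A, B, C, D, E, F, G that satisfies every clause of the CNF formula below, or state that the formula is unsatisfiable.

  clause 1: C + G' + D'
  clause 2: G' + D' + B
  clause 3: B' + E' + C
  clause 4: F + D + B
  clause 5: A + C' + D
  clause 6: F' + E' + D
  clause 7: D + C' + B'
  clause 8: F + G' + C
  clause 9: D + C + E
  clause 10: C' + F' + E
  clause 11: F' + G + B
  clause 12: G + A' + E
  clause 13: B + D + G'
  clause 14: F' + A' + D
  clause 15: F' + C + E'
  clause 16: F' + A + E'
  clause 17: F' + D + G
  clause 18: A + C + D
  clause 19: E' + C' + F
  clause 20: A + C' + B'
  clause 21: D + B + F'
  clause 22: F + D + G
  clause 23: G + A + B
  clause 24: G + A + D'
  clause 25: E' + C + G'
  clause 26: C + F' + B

A=1,  B=0,  C=0,  D=1,  E=1,  F=0,  G=0

Branch on C: set C = 0.
Branch on G: set G = 0.
Branch on B: set B = 0.
The clause (F') is unit, so F = 0.
The clause (D) is unit, so D = 1.
The clause (A) is unit, so A = 1.
The clause (E) is unit, so E = 1.
All clauses are satisfied.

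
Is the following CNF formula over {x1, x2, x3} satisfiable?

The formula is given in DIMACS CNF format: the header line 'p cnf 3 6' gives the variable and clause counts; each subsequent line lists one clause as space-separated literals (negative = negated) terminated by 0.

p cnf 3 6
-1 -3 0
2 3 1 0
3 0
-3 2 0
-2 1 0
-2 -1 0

Unsatisfiable

Unit clause (x3) forces x3 = True.
Unit clause (¬x1) forces x1 = False.
Unit clause (x2) forces x2 = True.
But (¬x2) is also a unit clause — contradiction.
No assignment satisfies every clause.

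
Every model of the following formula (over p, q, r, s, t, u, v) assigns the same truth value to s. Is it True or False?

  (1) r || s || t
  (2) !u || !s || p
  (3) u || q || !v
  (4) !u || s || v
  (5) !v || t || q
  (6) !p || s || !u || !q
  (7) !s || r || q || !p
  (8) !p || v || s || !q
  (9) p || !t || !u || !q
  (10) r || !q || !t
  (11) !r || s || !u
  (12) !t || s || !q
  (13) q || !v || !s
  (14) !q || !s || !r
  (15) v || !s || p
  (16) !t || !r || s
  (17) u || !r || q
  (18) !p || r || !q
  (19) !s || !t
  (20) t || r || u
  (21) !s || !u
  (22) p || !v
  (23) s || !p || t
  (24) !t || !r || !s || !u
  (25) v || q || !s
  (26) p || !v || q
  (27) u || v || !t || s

False

Suppose s = true.
The clause (!t) is unit, so t = false.
The clause (!u) is unit, so u = false.
The clause (r) is unit, so r = true.
The clause (!q) is unit, so q = false.
But (q) is also a unit clause — contradiction.
So every satisfying assignment has s = False.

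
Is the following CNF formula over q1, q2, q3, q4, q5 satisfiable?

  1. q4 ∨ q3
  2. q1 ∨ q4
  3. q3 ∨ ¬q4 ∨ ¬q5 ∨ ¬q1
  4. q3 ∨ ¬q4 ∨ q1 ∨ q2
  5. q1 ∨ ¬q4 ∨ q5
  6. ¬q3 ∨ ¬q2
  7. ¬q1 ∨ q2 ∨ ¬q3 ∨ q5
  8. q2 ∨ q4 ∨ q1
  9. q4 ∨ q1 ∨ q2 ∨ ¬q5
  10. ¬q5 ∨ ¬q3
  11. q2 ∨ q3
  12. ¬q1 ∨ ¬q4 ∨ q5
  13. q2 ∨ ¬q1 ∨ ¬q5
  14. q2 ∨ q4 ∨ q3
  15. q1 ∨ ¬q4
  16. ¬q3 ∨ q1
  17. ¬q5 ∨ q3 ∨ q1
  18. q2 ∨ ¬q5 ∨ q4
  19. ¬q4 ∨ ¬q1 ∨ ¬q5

Case q4 = True:
The clause (q1) is unit, so q1 = True.
The clause (q5) is unit, so q5 = True.
That conflicts with the unit clause (¬q5).
So q4 must be the other value — set q4 = False.
The clause (q3) is unit, so q3 = True.
The clause (q1) is unit, so q1 = True.
The clause (¬q2) is unit, so q2 = False.
The clause (q5) is unit, so q5 = True.
That conflicts with the unit clause (¬q5).
Neither q4 = True nor q4 = False works.
No assignment satisfies every clause.

Unsatisfiable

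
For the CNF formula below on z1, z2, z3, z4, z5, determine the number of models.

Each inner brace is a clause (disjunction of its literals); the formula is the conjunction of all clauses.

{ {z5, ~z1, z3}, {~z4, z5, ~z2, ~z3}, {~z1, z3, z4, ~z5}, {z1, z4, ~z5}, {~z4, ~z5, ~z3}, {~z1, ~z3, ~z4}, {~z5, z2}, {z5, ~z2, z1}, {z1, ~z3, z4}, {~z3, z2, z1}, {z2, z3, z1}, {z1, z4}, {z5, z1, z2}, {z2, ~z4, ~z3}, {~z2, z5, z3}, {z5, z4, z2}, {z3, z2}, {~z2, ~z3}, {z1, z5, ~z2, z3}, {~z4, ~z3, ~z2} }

There are 2^5 = 32 truth assignments over (z1, z2, z3, z4, z5).
Split on z4. With z4 = 1, the clauses containing z4 are satisfied and ~z4 drops from the rest; 2 of the 2^4 = 16 assignments to the other variables satisfy what remains.
With z4 = 0, by the same count on the reduced clause set, 0 assignments work.
Total: 2 + 0 = 2.

2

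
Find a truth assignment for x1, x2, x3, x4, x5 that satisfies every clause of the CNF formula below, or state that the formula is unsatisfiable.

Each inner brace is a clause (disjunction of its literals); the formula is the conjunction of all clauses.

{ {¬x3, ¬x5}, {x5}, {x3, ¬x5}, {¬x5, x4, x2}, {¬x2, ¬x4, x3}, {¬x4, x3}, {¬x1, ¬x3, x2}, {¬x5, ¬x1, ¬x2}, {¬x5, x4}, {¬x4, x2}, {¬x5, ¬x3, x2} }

UNSATISFIABLE

The clause (x5) is unit, so x5 = True.
The clause (¬x3) is unit, so x3 = False.
Now (x3) is unsatisfied and unit — conflict.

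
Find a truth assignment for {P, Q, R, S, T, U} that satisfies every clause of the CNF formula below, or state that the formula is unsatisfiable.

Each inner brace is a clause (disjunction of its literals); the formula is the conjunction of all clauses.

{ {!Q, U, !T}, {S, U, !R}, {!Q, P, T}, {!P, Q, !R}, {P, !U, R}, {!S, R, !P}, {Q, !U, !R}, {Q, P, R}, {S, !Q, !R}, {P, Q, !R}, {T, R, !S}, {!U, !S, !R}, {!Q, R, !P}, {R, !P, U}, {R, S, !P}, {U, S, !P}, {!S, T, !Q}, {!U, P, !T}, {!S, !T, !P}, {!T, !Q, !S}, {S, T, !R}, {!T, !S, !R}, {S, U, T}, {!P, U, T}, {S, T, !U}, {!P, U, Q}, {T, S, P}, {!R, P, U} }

UNSATISFIABLE

Try Q = false.
Try P = false.
The clause (R) is unit, so R = true.
But (!R) is also a unit clause — contradiction.
That branch fails; take P = true instead.
The clause (!R) is unit, so R = false.
The clause (!S) is unit, so S = false.
But (S) is also a unit clause — contradiction.
Neither P = true nor P = false works.
That branch fails; take Q = true instead.
Try U = true.
Try P = true.
The clause (R) is unit, so R = true.
The clause (S) is unit, so S = true.
But (!S) is also a unit clause — contradiction.
That branch fails; take P = false instead.
The clause (T) is unit, so T = true.
But (!T) is also a unit clause — contradiction.
Neither P = true nor P = false works.
That branch fails; take U = false instead.
The clause (!T) is unit, so T = false.
The clause (P) is unit, so P = true.
But (!P) is also a unit clause — contradiction.
Neither U = true nor U = false works.
Neither Q = true nor Q = false works.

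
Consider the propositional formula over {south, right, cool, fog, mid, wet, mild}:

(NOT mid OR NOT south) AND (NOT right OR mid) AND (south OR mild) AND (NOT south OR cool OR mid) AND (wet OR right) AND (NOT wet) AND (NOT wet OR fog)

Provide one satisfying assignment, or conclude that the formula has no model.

south ↦ false,  right ↦ true,  cool ↦ false,  fog ↦ true,  mid ↦ true,  wet ↦ false,  mild ↦ true

Unit clause (NOT wet) forces wet = false.
Unit clause (right) forces right = true.
Unit clause (mid) forces mid = true.
Unit clause (NOT south) forces south = false.
Unit clause (mild) forces mild = true.
Every clause is now satisfied; cool, fog are unconstrained.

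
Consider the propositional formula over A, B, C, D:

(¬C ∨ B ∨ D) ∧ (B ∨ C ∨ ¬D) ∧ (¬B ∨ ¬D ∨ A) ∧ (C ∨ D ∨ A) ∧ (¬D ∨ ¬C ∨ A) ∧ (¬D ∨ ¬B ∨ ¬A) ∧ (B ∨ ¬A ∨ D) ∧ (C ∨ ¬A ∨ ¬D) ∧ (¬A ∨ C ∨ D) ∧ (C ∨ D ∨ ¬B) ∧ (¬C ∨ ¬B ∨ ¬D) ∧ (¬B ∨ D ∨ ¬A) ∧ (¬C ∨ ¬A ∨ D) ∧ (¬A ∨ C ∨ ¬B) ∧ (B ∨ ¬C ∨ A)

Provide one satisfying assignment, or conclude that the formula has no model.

A ↦ True,  B ↦ False,  C ↦ True,  D ↦ True

Branch on C: set C = True.
Branch on B: set B = False.
(D) alone gives D = True.
(A) alone gives A = True.
All clauses are satisfied.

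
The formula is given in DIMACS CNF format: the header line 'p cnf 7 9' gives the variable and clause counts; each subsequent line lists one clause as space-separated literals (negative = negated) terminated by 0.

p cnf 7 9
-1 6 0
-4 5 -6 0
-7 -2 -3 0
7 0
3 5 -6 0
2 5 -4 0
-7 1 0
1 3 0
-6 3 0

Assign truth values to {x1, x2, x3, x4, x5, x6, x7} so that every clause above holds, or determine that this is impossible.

x1=True,  x2=False,  x3=True,  x4=True,  x5=True,  x6=True,  x7=True

Unit clause (x7) forces x7 = True.
Unit clause (x1) forces x1 = True.
Unit clause (x6) forces x6 = True.
Unit clause (x3) forces x3 = True.
Unit clause (¬x2) forces x2 = False.
Case x4 = True:
Unit clause (x5) forces x5 = True.
All clauses are satisfied.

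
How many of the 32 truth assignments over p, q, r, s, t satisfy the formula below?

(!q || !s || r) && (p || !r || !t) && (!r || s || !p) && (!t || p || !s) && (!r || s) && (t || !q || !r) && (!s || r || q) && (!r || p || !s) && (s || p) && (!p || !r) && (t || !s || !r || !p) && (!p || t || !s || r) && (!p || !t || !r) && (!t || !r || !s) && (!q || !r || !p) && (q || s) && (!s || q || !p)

2

There are 2^5 = 32 truth assignments over (p, q, r, s, t).
Split on p. With p = true, the clauses containing p are satisfied and !p drops from the rest; 2 of the 2^4 = 16 assignments to the other variables satisfy what remains.
With p = false, by the same count on the reduced clause set, 0 assignments work.
Total: 2 + 0 = 2.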